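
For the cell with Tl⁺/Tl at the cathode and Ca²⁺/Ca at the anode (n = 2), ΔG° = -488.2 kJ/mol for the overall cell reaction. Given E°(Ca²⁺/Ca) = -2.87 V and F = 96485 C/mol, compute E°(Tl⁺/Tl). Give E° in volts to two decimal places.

E°cell = −ΔG°/(nF) = −(-488.2×10³)/((2)(96485)) = +2.530 V.
Since Tl⁺/Tl is the cathode and Ca²⁺/Ca the anode, E°cell = E°(Tl⁺/Tl) − E°(Ca²⁺/Ca).
So E°(Tl⁺/Tl) = E°cell + E°(Ca²⁺/Ca) = +2.530 + (-2.87) = -0.34 V.

-0.34 V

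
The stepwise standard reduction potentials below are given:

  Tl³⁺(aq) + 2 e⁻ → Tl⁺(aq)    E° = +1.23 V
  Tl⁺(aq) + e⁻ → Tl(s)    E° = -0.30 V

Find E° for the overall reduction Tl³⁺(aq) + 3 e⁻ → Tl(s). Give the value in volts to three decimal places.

Adding the free-energy changes (−nFE°) of the two steps gives −n₃FE°₃ = −n₁FE°₁ − n₂FE°₂.
E°₃ = (2×+1.23 + 1×-0.30) / 3 = (+2.160) / 3 = +0.720 V.

+0.720 V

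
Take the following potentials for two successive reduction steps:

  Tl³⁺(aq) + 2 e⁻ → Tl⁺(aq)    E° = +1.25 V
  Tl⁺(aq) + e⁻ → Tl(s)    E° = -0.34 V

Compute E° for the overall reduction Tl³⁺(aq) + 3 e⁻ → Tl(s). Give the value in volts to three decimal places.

+0.720 V

Standard free energies of sequential steps add: ΔG°₃ = ΔG°₁ + ΔG°₂, so n₃E°₃ = n₁E°₁ + n₂E°₂.
E°₃ = (2×+1.25 + 1×-0.34) / 3 = (+2.160) / 3 = +0.720 V.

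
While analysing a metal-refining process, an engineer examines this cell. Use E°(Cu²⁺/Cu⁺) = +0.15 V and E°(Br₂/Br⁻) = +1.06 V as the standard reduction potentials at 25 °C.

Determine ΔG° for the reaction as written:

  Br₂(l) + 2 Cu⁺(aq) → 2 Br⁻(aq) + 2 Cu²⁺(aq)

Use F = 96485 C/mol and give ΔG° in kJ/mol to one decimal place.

As written, Br₂/Br⁻ is reduced (cathode) and Cu²⁺/Cu⁺ is oxidised (anode), so E°cell = (+1.06) − (+0.15) = +0.91 V.
Balancing electrons gives n = 2.
ΔG° = −nFE° = −(2)(96485)(+0.91) = -175,603 J = -175.6 kJ/mol.

-175.6 kJ/mol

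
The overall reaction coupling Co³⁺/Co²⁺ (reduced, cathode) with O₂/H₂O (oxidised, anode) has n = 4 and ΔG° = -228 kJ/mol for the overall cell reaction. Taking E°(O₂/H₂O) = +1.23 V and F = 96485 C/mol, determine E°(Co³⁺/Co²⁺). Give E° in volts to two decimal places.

E°cell = −ΔG°/(nF) = −(-228×10³)/((4)(96485)) = +0.591 V.
Since Co³⁺/Co²⁺ is the cathode and O₂/H₂O the anode, E°cell = E°(Co³⁺/Co²⁺) − E°(O₂/H₂O).
So E°(Co³⁺/Co²⁺) = E°cell + E°(O₂/H₂O) = +0.591 + (+1.23) = +1.82 V.

+1.82 V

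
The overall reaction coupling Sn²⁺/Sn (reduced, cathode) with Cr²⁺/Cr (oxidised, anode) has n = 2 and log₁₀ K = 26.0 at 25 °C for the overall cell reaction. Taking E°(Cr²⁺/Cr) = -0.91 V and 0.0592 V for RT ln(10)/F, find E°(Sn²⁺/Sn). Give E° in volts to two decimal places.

E°cell = (0.0592/n)·log K = (0.0592/2)(26.0) = +0.770 V.
Since Sn²⁺/Sn is the cathode and Cr²⁺/Cr the anode, E°cell = E°(Sn²⁺/Sn) − E°(Cr²⁺/Cr).
So E°(Sn²⁺/Sn) = E°cell + E°(Cr²⁺/Cr) = +0.770 + (-0.91) = -0.14 V.

-0.14 V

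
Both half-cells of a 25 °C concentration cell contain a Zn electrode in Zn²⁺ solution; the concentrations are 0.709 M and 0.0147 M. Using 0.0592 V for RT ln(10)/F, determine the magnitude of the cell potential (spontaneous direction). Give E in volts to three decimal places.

For a concentration cell E°cell = 0. The 0.709 M side is the cathode (reduction is favoured where [Zn²⁺] is higher).
With n = 2, E = −(0.0592/2) log([Zn²⁺]ₐₙ/[Zn²⁺]꜀ₐₜ) = −(0.0592/2) log(0.0147/0.709) = −(0.0592/2)(-1.683) = +0.050 V.

+0.050 V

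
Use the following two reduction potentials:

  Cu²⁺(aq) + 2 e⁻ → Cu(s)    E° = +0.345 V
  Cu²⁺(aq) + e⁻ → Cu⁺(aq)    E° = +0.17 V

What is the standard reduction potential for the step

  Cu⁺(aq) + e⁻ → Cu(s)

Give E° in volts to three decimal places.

+0.520 V

Sequential free energies add, so n₃E°₃ = n₁E°₁ + n₂E°₂.
With n₃ = 2, and the known step contributing 1×(+0.17) V, the unknown satisfies 1·E° = 2×(+0.345) − 1×(+0.17) = +0.520.
E° = +0.520 / 1 = +0.520 V.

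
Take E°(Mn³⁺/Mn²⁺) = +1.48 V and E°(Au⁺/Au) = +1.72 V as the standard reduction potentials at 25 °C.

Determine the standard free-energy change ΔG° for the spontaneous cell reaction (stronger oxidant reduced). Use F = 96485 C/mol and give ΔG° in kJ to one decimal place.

-23.2 kJ

Au⁺/Au (E° = +1.72 V) is the cathode; Mn³⁺/Mn²⁺ (E° = +1.48 V) is the anode, so E°cell = +0.24 V.
Balancing electrons gives n = 1 (lcm of 1 and 1).
ΔG° = −nFE° = −(1)(96485)(+0.24) = -23,156 J = -23.2 kJ.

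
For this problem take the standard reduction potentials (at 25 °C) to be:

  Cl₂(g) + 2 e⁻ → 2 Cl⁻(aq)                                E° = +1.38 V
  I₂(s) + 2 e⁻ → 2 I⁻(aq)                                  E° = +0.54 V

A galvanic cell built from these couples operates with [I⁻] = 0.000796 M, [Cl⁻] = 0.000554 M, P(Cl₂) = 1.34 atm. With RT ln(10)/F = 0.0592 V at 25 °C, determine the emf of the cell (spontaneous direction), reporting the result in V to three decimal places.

Cl₂/Cl⁻ is the cathode (higher E°), I₂/I⁻ the anode: E°cell = +1.38 − (+0.54) = +0.84 V, n = 2.
Overall: Cl₂(g) + 2 I⁻(aq) → 2 Cl⁻(aq) + I₂(s)
Q = [Cl⁻]^2 / (P(Cl₂)·[I⁻]^2); log Q = -0.442.
E = E° − (0.0592/n) log Q = +0.84 − (0.0592/2)(-0.442) = +0.853 V.

+0.853 V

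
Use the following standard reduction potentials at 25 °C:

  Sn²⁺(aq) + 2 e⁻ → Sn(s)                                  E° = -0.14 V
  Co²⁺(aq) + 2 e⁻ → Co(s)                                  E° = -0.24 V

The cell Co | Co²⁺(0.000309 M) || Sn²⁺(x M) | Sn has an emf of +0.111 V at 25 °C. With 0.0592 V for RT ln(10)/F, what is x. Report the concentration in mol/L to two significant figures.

0.00073 M

Sn²⁺/Sn is the cathode, Co²⁺/Co the anode: E°cell = +0.10 V, n = 2.
Overall reaction: Sn²⁺(aq) + Co(s) → Sn(s) + Co²⁺(aq); Q = [Co²⁺]^1/[Sn²⁺]^1.
From E = E° − (0.0592/n) log Q: log Q = (E° − E)·n/0.0592 = (+0.10 − (+0.111))·2/0.0592 = -0.3716.
So 1·log[Sn²⁺] = 1·log(0.000309) − log Q = -3.5100 − (-0.3716) = -3.1384; [Sn²⁺] = 10^(-3.1384) ≈ 0.00073 M.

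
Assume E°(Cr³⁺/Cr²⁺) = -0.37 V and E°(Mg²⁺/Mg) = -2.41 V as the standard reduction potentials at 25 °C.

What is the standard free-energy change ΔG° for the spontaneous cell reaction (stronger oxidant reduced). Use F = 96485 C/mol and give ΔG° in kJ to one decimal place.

-393.7 kJ

Cr³⁺/Cr²⁺ (E° = -0.37 V) is the cathode; Mg²⁺/Mg (E° = -2.41 V) is the anode, so E°cell = +2.04 V.
Balancing electrons gives n = 2 (lcm of 1 and 2).
ΔG° = −nFE° = −(2)(96485)(+2.04) = -393,659 J = -393.7 kJ.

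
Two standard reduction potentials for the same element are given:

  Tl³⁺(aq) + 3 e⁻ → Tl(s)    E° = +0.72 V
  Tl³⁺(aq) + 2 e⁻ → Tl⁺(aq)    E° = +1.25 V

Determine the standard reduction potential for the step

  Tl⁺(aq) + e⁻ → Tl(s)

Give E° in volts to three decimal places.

-0.340 V

Sequential free energies add, so n₃E°₃ = n₁E°₁ + n₂E°₂.
With n₃ = 3, and the known step contributing 2×(+1.25) V, the unknown satisfies 1·E° = 3×(+0.72) − 2×(+1.25) = -0.340.
E° = -0.340 / 1 = -0.340 V.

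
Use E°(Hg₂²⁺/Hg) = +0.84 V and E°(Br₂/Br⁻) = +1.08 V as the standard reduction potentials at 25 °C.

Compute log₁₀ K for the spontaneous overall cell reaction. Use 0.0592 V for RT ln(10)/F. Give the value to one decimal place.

Cathode: Br₂/Br⁻; anode: Hg₂²⁺/Hg. E°cell = +0.24 V, n = 2.
log K = nE°cell / 0.0592 = (2)(+0.24) / 0.0592 = 8.1.

8.1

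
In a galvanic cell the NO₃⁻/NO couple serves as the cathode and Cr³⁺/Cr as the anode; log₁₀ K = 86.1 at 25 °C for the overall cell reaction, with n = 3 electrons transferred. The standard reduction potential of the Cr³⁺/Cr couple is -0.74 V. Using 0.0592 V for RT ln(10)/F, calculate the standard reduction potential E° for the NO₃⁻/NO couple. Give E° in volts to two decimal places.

+0.96 V

E°cell = (0.0592/n)·log K = (0.0592/3)(86.1) = +1.699 V.
Since NO₃⁻/NO is the cathode and Cr³⁺/Cr the anode, E°cell = E°(NO₃⁻/NO) − E°(Cr³⁺/Cr).
So E°(NO₃⁻/NO) = E°cell + E°(Cr³⁺/Cr) = +1.699 + (-0.74) = +0.96 V.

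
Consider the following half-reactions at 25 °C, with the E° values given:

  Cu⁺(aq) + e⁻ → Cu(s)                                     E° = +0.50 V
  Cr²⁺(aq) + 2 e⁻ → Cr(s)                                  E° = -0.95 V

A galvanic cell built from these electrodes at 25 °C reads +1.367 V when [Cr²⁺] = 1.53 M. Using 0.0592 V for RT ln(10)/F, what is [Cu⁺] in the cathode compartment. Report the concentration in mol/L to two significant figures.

0.049 M

Cu⁺/Cu is the cathode, Cr²⁺/Cr the anode: E°cell = +1.45 V, n = 2.
Overall reaction: 2 Cu⁺(aq) + Cr(s) → 2 Cu(s) + Cr²⁺(aq); Q = [Cr²⁺]^1/[Cu⁺]^2.
From E = E° − (0.0592/n) log Q: log Q = (E° − E)·n/0.0592 = (+1.45 − (+1.367))·2/0.0592 = 2.8041.
So 2·log[Cu⁺] = 1·log(1.53) − log Q = 0.1847 − (2.8041) = -2.6194; log[Cu⁺] = -2.6194 / 2 = -1.3097; [Cu⁺] = 10^(-1.3097) ≈ 0.049 M.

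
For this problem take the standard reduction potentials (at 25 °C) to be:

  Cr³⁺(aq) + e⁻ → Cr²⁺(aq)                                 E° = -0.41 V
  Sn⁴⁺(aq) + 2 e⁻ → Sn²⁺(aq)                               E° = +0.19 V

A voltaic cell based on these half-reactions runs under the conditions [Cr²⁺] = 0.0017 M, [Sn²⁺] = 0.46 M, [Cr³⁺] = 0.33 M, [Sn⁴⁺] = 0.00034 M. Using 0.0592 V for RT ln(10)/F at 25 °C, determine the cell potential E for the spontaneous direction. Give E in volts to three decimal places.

+0.372 V

Sn⁴⁺/Sn²⁺ is the cathode (higher E°), Cr³⁺/Cr²⁺ the anode: E°cell = +0.19 − (-0.41) = +0.60 V, n = 2.
Overall: Sn⁴⁺(aq) + 2 Cr²⁺(aq) → Sn²⁺(aq) + 2 Cr³⁺(aq)
Q = [Sn²⁺]·[Cr³⁺]^2 / ([Sn⁴⁺]·[Cr²⁺]^2); log Q = 7.707.
E = E° − (0.0592/n) log Q = +0.60 − (0.0592/2)(7.707) = +0.372 V.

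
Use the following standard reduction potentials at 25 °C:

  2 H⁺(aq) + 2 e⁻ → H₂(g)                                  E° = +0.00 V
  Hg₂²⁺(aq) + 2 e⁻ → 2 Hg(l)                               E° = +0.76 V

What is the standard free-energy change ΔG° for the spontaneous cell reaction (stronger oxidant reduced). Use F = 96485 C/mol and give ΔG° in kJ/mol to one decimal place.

Hg₂²⁺/Hg (E° = +0.76 V) is the cathode; H⁺/H₂ (E° = +0.00 V) is the anode, so E°cell = +0.76 V.
Balancing electrons gives n = 2 (lcm of 2 and 2).
ΔG° = −nFE° = −(2)(96485)(+0.76) = -146,657 J = -146.7 kJ/mol.

-146.7 kJ/mol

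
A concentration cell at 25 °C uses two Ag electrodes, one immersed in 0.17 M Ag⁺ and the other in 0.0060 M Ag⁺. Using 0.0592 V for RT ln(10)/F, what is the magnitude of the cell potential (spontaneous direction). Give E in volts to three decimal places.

+0.086 V

For a concentration cell E°cell = 0. The 0.17 M side is the cathode (reduction is favoured where [Ag⁺] is higher).
With n = 1, E = −(0.0592/1) log([Ag⁺]ₐₙ/[Ag⁺]꜀ₐₜ) = −(0.0592/1) log(0.006/0.17) = −(0.0592/1)(-1.452) = +0.086 V.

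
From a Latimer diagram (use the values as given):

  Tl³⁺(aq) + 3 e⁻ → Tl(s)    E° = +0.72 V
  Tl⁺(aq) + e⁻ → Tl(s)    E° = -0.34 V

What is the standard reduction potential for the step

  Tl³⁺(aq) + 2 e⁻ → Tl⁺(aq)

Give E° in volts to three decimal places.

+1.250 V

Sequential free energies add, so n₃E°₃ = n₁E°₁ + n₂E°₂.
With n₃ = 3, and the known step contributing 1×(-0.34) V, the unknown satisfies 2·E° = 3×(+0.72) − 1×(-0.34) = +2.500.
E° = +2.500 / 2 = +1.250 V.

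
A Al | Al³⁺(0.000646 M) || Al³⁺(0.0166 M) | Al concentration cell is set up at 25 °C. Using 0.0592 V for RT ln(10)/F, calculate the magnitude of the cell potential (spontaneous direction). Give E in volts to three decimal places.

For a concentration cell E°cell = 0. The 0.0166 M side is the cathode (reduction is favoured where [Al³⁺] is higher).
With n = 3, E = −(0.0592/3) log([Al³⁺]ₐₙ/[Al³⁺]꜀ₐₜ) = −(0.0592/3) log(0.000646/0.0166) = −(0.0592/3)(-1.410) = +0.028 V.

+0.028 V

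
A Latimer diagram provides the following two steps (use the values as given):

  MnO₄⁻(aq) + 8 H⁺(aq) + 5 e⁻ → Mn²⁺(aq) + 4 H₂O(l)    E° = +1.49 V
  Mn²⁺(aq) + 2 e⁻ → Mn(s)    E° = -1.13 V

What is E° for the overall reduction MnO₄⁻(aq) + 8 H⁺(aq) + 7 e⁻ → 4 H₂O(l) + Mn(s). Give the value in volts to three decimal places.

+0.741 V

Since ΔG° = −nFE° is additive over sequential reductions, n₃E°₃ = n₁E°₁ + n₂E°₂.
E°₃ = (5×+1.49 + 2×-1.13) / 7 = (+5.190) / 7 = +0.741 V.
Simply averaging or adding the two E° values would be wrong; the electron-weighted sum is required.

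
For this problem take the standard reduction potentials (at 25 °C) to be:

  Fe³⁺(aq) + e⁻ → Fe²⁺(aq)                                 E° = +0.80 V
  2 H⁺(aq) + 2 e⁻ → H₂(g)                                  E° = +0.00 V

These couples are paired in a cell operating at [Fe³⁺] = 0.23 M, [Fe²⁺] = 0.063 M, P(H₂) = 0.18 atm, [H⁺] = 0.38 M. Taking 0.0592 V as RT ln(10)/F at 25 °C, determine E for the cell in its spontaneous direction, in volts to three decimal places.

+0.836 V

Fe³⁺/Fe²⁺ is the cathode (higher E°), H⁺/H₂ the anode: E°cell = +0.80 − (+0.00) = +0.80 V, n = 2.
Overall: 2 Fe³⁺(aq) + H₂(g) → 2 Fe²⁺(aq) + 2 H⁺(aq)
Q = [Fe²⁺]^2·[H⁺]^2 / ([Fe³⁺]^2·P(H₂)); log Q = -1.220.
E = E° − (0.0592/n) log Q = +0.80 − (0.0592/2)(-1.220) = +0.836 V.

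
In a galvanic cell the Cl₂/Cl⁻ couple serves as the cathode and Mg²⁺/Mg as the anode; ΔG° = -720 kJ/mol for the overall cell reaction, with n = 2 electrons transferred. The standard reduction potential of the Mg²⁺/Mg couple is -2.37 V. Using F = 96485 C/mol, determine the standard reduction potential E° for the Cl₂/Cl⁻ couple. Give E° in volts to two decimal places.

E°cell = −ΔG°/(nF) = −(-720×10³)/((2)(96485)) = +3.731 V.
Since Cl₂/Cl⁻ is the cathode and Mg²⁺/Mg the anode, E°cell = E°(Cl₂/Cl⁻) − E°(Mg²⁺/Mg).
So E°(Cl₂/Cl⁻) = E°cell + E°(Mg²⁺/Mg) = +3.731 + (-2.37) = +1.36 V.

+1.36 V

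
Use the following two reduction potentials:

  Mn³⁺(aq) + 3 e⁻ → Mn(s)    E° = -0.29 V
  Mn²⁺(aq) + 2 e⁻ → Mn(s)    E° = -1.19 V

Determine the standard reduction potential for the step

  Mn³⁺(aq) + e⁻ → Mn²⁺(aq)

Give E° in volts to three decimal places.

+1.510 V

Sequential free energies add, so n₃E°₃ = n₁E°₁ + n₂E°₂.
With n₃ = 3, and the known step contributing 2×(-1.19) V, the unknown satisfies 1·E° = 3×(-0.29) − 2×(-1.19) = +1.510.
E° = +1.510 / 1 = +1.510 V.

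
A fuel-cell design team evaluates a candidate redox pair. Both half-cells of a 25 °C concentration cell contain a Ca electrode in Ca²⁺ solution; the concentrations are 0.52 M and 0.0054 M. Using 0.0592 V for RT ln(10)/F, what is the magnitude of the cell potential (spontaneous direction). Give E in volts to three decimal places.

For a concentration cell E°cell = 0. The 0.52 M side is the cathode (reduction is favoured where [Ca²⁺] is higher).
With n = 2, E = −(0.0592/2) log([Ca²⁺]ₐₙ/[Ca²⁺]꜀ₐₜ) = −(0.0592/2) log(0.0054/0.52) = −(0.0592/2)(-1.984) = +0.059 V.

+0.059 V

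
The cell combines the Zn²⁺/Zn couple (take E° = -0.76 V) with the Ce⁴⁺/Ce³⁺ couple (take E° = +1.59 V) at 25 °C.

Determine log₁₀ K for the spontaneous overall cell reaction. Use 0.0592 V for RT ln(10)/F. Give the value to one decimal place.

Cathode: Ce⁴⁺/Ce³⁺; anode: Zn²⁺/Zn. E°cell = +2.35 V, n = 2.
log K = nE°cell / 0.0592 = (2)(+2.35) / 0.0592 = 79.4.

79.4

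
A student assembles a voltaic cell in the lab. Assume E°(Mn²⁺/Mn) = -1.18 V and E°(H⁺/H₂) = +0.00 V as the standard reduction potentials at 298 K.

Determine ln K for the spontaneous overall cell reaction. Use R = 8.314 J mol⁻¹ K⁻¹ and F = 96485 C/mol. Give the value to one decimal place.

Cathode: H⁺/H₂; anode: Mn²⁺/Mn. E°cell = (+0.00) − (-1.18) = +1.18 V, with n = 2.
ΔG° = −nFE° = −RT ln K, so ln K = nFE°/(RT) = (2)(96485)(+1.18) / ((8.314)(298)) = 91.906.

91.9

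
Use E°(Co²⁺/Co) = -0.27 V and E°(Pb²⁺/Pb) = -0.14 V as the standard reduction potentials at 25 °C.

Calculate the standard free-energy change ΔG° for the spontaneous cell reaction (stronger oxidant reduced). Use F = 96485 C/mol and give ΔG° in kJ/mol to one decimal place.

-25.1 kJ/mol

Pb²⁺/Pb (E° = -0.14 V) is the cathode; Co²⁺/Co (E° = -0.27 V) is the anode, so E°cell = +0.13 V.
Balancing electrons gives n = 2 (lcm of 2 and 2).
ΔG° = −nFE° = −(2)(96485)(+0.13) = -25,086 J = -25.1 kJ/mol.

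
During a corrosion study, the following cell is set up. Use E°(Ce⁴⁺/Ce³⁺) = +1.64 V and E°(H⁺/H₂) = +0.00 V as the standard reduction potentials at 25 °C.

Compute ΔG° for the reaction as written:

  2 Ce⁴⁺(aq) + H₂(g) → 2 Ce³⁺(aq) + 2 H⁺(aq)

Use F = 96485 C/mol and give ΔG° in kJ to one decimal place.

As written, Ce⁴⁺/Ce³⁺ is reduced (cathode) and H⁺/H₂ is oxidised (anode), so E°cell = (+1.64) − (+0.00) = +1.64 V.
Balancing electrons gives n = 2.
ΔG° = −nFE° = −(2)(96485)(+1.64) = -316,471 J = -316.5 kJ.

-316.5 kJ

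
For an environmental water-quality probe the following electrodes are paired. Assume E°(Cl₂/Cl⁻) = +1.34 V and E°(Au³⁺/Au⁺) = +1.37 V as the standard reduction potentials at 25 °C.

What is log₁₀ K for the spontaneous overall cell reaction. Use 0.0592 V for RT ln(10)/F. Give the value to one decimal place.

Cathode: Au³⁺/Au⁺; anode: Cl₂/Cl⁻. E°cell = +0.03 V, n = 2.
log K = nE°cell / 0.0592 = (2)(+0.03) / 0.0592 = 1.0.

1.0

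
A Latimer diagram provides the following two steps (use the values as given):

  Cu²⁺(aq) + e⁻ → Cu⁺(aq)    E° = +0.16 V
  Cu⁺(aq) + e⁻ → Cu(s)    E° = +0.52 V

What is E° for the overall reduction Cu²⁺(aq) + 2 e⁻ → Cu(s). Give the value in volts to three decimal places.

+0.340 V

Adding the free-energy changes (−nFE°) of the two steps gives −n₃FE°₃ = −n₁FE°₁ − n₂FE°₂.
E°₃ = (1×+0.16 + 1×+0.52) / 2 = (+0.680) / 2 = +0.340 V.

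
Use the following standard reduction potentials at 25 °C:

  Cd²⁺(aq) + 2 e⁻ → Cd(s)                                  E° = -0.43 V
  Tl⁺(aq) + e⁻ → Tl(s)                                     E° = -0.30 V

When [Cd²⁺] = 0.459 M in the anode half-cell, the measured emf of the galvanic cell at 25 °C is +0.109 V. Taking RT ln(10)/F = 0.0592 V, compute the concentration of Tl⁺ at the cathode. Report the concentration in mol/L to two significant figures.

Tl⁺/Tl is the cathode, Cd²⁺/Cd the anode: E°cell = +0.13 V, n = 2.
Overall reaction: 2 Tl⁺(aq) + Cd(s) → 2 Tl(s) + Cd²⁺(aq); Q = [Cd²⁺]^1/[Tl⁺]^2.
From E = E° − (0.0592/n) log Q: log Q = (E° − E)·n/0.0592 = (+0.13 − (+0.109))·2/0.0592 = 0.7095.
So 2·log[Tl⁺] = 1·log(0.459) − log Q = -0.3382 − (0.7095) = -1.0477; log[Tl⁺] = -1.0477 / 2 = -0.5239; [Tl⁺] = 10^(-0.5239) ≈ 0.30 M.

0.30 M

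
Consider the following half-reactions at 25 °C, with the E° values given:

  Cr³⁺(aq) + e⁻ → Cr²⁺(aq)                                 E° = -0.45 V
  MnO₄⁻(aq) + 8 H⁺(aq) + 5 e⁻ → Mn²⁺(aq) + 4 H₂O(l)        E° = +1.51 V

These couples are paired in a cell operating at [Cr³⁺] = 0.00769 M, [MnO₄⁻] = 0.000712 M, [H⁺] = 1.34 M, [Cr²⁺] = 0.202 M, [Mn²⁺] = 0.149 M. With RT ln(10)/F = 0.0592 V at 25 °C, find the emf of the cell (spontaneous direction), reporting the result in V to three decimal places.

MnO₄⁻/Mn²⁺ is the cathode (higher E°), Cr³⁺/Cr²⁺ the anode: E°cell = +1.51 − (-0.45) = +1.96 V, n = 5.
Overall: MnO₄⁻(aq) + 8 H⁺(aq) + 5 Cr²⁺(aq) → Mn²⁺(aq) + 4 H₂O(l) + 5 Cr³⁺(aq)
Q = [Mn²⁺]·[Cr³⁺]^5 / ([MnO₄⁻]·[H⁺]^8·[Cr²⁺]^5); log Q = -5.793.
E = E° − (0.0592/n) log Q = +1.96 − (0.0592/5)(-5.793) = +2.029 V.

+2.029 V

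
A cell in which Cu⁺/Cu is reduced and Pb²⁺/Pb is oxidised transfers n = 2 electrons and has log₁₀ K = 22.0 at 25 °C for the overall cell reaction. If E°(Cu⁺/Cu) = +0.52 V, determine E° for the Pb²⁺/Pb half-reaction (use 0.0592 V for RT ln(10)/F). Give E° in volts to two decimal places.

-0.13 V

E°cell = (0.0592/n)·log K = (0.0592/2)(22.0) = +0.651 V.
Since Cu⁺/Cu is the cathode and Pb²⁺/Pb the anode, E°cell = E°(Cu⁺/Cu) − E°(Pb²⁺/Pb).
So E°(Pb²⁺/Pb) = E°(Cu⁺/Cu) − E°cell = (+0.52) − (+0.651) = -0.13 V.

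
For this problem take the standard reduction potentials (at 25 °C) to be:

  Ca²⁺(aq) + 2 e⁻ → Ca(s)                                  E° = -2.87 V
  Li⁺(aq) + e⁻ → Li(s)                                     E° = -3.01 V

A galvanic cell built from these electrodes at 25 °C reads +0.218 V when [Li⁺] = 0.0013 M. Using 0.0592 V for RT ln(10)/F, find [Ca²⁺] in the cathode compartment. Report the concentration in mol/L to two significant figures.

0.00073 M

Ca²⁺/Ca is the cathode, Li⁺/Li the anode: E°cell = +0.14 V, n = 2.
Overall reaction: Ca²⁺(aq) + 2 Li(s) → Ca(s) + 2 Li⁺(aq); Q = [Li⁺]^2/[Ca²⁺]^1.
From E = E° − (0.0592/n) log Q: log Q = (E° − E)·n/0.0592 = (+0.14 − (+0.218))·2/0.0592 = -2.6351.
So 1·log[Ca²⁺] = 2·log(0.0013) − log Q = -5.7721 − (-2.6351) = -3.1370; [Ca²⁺] = 10^(-3.1370) ≈ 0.00073 M.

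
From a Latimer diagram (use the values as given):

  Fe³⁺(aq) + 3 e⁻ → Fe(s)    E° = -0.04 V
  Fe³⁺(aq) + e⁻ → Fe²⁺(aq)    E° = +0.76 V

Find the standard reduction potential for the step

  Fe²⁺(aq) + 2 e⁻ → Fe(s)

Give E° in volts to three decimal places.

-0.440 V

Sequential free energies add, so n₃E°₃ = n₁E°₁ + n₂E°₂.
With n₃ = 3, and the known step contributing 1×(+0.76) V, the unknown satisfies 2·E° = 3×(-0.04) − 1×(+0.76) = -0.880.
E° = -0.880 / 2 = -0.440 V.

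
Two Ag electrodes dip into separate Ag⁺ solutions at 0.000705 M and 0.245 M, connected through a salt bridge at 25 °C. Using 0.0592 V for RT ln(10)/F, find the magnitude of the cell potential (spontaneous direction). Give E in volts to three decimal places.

For a concentration cell E°cell = 0. The 0.245 M side is the cathode (reduction is favoured where [Ag⁺] is higher).
With n = 1, E = −(0.0592/1) log([Ag⁺]ₐₙ/[Ag⁺]꜀ₐₜ) = −(0.0592/1) log(0.000705/0.245) = −(0.0592/1)(-2.541) = +0.150 V.

+0.150 V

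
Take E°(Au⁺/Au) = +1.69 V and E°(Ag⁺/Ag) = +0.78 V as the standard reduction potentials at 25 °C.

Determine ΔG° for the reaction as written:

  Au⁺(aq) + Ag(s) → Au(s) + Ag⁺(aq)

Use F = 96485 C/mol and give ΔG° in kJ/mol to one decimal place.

-87.8 kJ/mol

As written, Au⁺/Au is reduced (cathode) and Ag⁺/Ag is oxidised (anode), so E°cell = (+1.69) − (+0.78) = +0.91 V.
Balancing electrons gives n = 1.
ΔG° = −nFE° = −(1)(96485)(+0.91) = -87,801 J = -87.8 kJ/mol.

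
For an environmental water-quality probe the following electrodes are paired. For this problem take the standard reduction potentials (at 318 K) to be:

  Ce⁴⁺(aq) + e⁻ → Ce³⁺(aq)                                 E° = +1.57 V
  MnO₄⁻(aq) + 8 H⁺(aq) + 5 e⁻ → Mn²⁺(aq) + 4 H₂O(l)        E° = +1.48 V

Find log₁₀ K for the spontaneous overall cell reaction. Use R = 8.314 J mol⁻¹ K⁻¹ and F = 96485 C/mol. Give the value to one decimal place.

7.1

Cathode: Ce⁴⁺/Ce³⁺; anode: MnO₄⁻/Mn²⁺. E°cell = (+1.57) − (+1.48) = +0.09 V, with n = 5.
ΔG° = −nFE° = −RT ln K, so ln K = nFE°/(RT) = (5)(96485)(+0.09) / ((8.314)(318)) = 16.422.
log₁₀ K = 16.422 / ln 10 = 7.1.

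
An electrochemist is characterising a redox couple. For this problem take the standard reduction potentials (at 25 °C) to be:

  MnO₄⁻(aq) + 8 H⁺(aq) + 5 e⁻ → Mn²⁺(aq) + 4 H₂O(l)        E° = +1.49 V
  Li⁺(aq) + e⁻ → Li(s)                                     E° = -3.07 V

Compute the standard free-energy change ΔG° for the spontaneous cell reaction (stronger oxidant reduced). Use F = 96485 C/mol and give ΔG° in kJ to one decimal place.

-2199.9 kJ

MnO₄⁻/Mn²⁺ (E° = +1.49 V) is the cathode; Li⁺/Li (E° = -3.07 V) is the anode, so E°cell = +4.56 V.
Balancing electrons gives n = 5 (lcm of 5 and 1).
ΔG° = −nFE° = −(5)(96485)(+4.56) = -2,199,858 J = -2199.9 kJ.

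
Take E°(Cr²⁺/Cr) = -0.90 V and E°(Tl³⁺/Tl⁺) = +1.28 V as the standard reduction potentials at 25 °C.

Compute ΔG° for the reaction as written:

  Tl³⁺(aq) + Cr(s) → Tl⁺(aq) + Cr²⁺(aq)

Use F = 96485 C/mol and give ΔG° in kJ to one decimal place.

-420.7 kJ

As written, Tl³⁺/Tl⁺ is reduced (cathode) and Cr²⁺/Cr is oxidised (anode), so E°cell = (+1.28) − (-0.90) = +2.18 V.
Balancing electrons gives n = 2.
ΔG° = −nFE° = −(2)(96485)(+2.18) = -420,675 J = -420.7 kJ.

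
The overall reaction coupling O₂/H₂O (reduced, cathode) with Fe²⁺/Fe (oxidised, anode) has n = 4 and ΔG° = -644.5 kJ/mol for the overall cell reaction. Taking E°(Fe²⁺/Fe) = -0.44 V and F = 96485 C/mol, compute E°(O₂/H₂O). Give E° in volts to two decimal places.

E°cell = −ΔG°/(nF) = −(-644.5×10³)/((4)(96485)) = +1.670 V.
Since O₂/H₂O is the cathode and Fe²⁺/Fe the anode, E°cell = E°(O₂/H₂O) − E°(Fe²⁺/Fe).
So E°(O₂/H₂O) = E°cell + E°(Fe²⁺/Fe) = +1.670 + (-0.44) = +1.23 V.

+1.23 V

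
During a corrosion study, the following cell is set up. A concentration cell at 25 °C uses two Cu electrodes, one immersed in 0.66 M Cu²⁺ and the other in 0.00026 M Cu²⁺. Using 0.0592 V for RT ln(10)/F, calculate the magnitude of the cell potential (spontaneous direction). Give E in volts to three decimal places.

For a concentration cell E°cell = 0. The 0.66 M side is the cathode (reduction is favoured where [Cu²⁺] is higher).
With n = 2, E = −(0.0592/2) log([Cu²⁺]ₐₙ/[Cu²⁺]꜀ₐₜ) = −(0.0592/2) log(0.00026/0.66) = −(0.0592/2)(-3.405) = +0.101 V.

+0.101 V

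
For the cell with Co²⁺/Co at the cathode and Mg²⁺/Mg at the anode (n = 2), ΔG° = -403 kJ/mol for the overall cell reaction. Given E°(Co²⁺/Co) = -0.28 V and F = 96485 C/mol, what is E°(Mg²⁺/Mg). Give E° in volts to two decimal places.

-2.37 V

E°cell = −ΔG°/(nF) = −(-403×10³)/((2)(96485)) = +2.088 V.
Since Co²⁺/Co is the cathode and Mg²⁺/Mg the anode, E°cell = E°(Co²⁺/Co) − E°(Mg²⁺/Mg).
So E°(Mg²⁺/Mg) = E°(Co²⁺/Co) − E°cell = (-0.28) − (+2.088) = -2.37 V.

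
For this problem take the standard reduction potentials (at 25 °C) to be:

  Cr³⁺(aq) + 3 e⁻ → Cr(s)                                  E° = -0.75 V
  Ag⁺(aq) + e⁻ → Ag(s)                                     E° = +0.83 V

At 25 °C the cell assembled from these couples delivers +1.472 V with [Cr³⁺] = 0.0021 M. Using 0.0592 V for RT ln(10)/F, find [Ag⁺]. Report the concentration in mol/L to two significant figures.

Ag⁺/Ag is the cathode, Cr³⁺/Cr the anode: E°cell = +1.58 V, n = 3.
Overall reaction: 3 Ag⁺(aq) + Cr(s) → 3 Ag(s) + Cr³⁺(aq); Q = [Cr³⁺]^1/[Ag⁺]^3.
From E = E° − (0.0592/n) log Q: log Q = (E° − E)·n/0.0592 = (+1.58 − (+1.472))·3/0.0592 = 5.4730.
So 3·log[Ag⁺] = 1·log(0.0021) − log Q = -2.6778 − (5.4730) = -8.1508; log[Ag⁺] = -8.1508 / 3 = -2.7169; [Ag⁺] = 10^(-2.7169) ≈ 0.0019 M.

0.0019 M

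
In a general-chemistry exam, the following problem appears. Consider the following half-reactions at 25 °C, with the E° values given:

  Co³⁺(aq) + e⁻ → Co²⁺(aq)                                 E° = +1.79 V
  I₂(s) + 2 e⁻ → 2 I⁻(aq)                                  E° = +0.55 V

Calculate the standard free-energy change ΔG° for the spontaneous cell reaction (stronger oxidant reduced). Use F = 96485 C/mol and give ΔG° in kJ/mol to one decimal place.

-239.3 kJ/mol

Co³⁺/Co²⁺ (E° = +1.79 V) is the cathode; I₂/I⁻ (E° = +0.55 V) is the anode, so E°cell = +1.24 V.
Balancing electrons gives n = 2 (lcm of 1 and 2).
ΔG° = −nFE° = −(2)(96485)(+1.24) = -239,283 J = -239.3 kJ/mol.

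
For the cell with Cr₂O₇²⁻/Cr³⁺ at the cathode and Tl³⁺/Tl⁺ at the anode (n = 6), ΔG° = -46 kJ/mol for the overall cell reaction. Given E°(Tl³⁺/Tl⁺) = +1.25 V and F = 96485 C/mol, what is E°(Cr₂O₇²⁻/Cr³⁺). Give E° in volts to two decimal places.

E°cell = −ΔG°/(nF) = −(-46×10³)/((6)(96485)) = +0.079 V.
Since Cr₂O₇²⁻/Cr³⁺ is the cathode and Tl³⁺/Tl⁺ the anode, E°cell = E°(Cr₂O₇²⁻/Cr³⁺) − E°(Tl³⁺/Tl⁺).
So E°(Cr₂O₇²⁻/Cr³⁺) = E°cell + E°(Tl³⁺/Tl⁺) = +0.079 + (+1.25) = +1.33 V.

+1.33 V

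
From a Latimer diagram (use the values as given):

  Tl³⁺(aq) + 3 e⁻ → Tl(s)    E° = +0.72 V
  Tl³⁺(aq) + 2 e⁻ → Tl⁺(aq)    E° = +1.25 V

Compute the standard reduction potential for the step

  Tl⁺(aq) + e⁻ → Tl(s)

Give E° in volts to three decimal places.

Sequential free energies add, so n₃E°₃ = n₁E°₁ + n₂E°₂.
With n₃ = 3, and the known step contributing 2×(+1.25) V, the unknown satisfies 1·E° = 3×(+0.72) − 2×(+1.25) = -0.340.
E° = -0.340 / 1 = -0.340 V.

-0.340 V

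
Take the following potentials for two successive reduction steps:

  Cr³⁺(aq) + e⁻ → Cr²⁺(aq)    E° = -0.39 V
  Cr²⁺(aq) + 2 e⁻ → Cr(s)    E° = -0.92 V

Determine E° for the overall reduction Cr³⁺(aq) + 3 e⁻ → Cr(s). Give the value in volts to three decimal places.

-0.743 V

Since ΔG° = −nFE° is additive over sequential reductions, n₃E°₃ = n₁E°₁ + n₂E°₂.
E°₃ = (1×-0.39 + 2×-0.92) / 3 = (-2.230) / 3 = -0.743 V.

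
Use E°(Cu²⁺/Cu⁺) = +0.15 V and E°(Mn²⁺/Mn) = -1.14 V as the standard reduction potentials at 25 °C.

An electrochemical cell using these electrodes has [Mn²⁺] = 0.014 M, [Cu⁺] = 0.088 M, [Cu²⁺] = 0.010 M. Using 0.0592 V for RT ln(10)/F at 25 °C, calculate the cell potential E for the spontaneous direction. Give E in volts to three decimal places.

Cu²⁺/Cu⁺ is the cathode (higher E°), Mn²⁺/Mn the anode: E°cell = +0.15 − (-1.14) = +1.29 V, n = 2.
Overall: 2 Cu²⁺(aq) + Mn(s) → 2 Cu⁺(aq) + Mn²⁺(aq)
Q = [Cu⁺]^2·[Mn²⁺] / ([Cu²⁺]^2); log Q = 0.035.
E = E° − (0.0592/n) log Q = +1.29 − (0.0592/2)(0.035) = +1.289 V.

+1.289 V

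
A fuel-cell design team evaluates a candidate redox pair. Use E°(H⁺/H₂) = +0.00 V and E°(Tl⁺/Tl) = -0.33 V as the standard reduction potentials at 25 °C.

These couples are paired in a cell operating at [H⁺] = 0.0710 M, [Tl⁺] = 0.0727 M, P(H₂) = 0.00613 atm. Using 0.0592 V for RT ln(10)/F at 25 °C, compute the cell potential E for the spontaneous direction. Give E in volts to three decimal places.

H⁺/H₂ is the cathode (higher E°), Tl⁺/Tl the anode: E°cell = +0.00 − (-0.33) = +0.33 V, n = 2.
Overall: 2 H⁺(aq) + 2 Tl(s) → H₂(g) + 2 Tl⁺(aq)
Q = P(H₂)·[Tl⁺]^2 / ([H⁺]^2); log Q = -2.192.
E = E° − (0.0592/n) log Q = +0.33 − (0.0592/2)(-2.192) = +0.395 V.

+0.395 V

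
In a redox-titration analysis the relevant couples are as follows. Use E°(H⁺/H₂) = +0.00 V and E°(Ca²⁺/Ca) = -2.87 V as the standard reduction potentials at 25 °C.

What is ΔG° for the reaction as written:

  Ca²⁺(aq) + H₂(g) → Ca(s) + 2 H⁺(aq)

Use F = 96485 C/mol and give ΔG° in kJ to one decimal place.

+553.8 kJ

As written, Ca²⁺/Ca is reduced (cathode) and H⁺/H₂ is oxidised (anode), so E°cell = (-2.87) − (+0.00) = -2.87 V.
Balancing electrons gives n = 2.
ΔG° = −nFE° = −(2)(96485)(-2.87) = 553,824 J = +553.8 kJ.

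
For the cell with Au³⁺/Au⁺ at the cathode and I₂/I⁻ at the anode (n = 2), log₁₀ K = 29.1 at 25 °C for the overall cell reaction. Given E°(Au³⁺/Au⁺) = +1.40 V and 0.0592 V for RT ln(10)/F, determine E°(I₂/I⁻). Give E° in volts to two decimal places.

E°cell = (0.0592/n)·log K = (0.0592/2)(29.1) = +0.861 V.
Since Au³⁺/Au⁺ is the cathode and I₂/I⁻ the anode, E°cell = E°(Au³⁺/Au⁺) − E°(I₂/I⁻).
So E°(I₂/I⁻) = E°(Au³⁺/Au⁺) − E°cell = (+1.40) − (+0.861) = +0.54 V.

+0.54 V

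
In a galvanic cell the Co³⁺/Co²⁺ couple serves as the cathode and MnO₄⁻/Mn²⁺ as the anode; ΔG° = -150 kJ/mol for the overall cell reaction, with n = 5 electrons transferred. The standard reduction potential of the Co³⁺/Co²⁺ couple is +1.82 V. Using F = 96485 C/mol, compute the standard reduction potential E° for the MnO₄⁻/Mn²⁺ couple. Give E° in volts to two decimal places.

+1.51 V

E°cell = −ΔG°/(nF) = −(-150×10³)/((5)(96485)) = +0.311 V.
Since Co³⁺/Co²⁺ is the cathode and MnO₄⁻/Mn²⁺ the anode, E°cell = E°(Co³⁺/Co²⁺) − E°(MnO₄⁻/Mn²⁺).
So E°(MnO₄⁻/Mn²⁺) = E°(Co³⁺/Co²⁺) − E°cell = (+1.82) − (+0.311) = +1.51 V.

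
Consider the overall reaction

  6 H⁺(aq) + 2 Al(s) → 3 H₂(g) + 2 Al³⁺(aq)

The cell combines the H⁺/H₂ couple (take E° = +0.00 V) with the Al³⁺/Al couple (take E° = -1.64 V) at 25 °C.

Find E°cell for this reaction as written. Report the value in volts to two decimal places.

The H⁺/H₂ couple has the higher reduction potential, so it is the cathode; Al³⁺/Al is oxidised at the anode.
E°cell = E°(cathode) − E°(anode) = (+0.00) − (-1.64) = +1.64 V.

+1.64 V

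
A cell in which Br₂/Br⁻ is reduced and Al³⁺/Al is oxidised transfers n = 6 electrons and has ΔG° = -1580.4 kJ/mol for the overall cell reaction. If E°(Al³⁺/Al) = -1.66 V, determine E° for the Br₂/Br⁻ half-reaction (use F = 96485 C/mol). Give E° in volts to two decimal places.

E°cell = −ΔG°/(nF) = −(-1580.4×10³)/((6)(96485)) = +2.730 V.
Since Br₂/Br⁻ is the cathode and Al³⁺/Al the anode, E°cell = E°(Br₂/Br⁻) − E°(Al³⁺/Al).
So E°(Br₂/Br⁻) = E°cell + E°(Al³⁺/Al) = +2.730 + (-1.66) = +1.07 V.

+1.07 V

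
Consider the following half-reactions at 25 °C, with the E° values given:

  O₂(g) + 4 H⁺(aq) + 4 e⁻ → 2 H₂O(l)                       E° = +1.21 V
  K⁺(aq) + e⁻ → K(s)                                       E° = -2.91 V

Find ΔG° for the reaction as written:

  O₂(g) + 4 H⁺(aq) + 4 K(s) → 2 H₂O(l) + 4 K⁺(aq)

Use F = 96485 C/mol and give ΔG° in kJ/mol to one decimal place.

-1590.1 kJ/mol

As written, O₂/H₂O is reduced (cathode) and K⁺/K is oxidised (anode), so E°cell = (+1.21) − (-2.91) = +4.12 V.
Balancing electrons gives n = 4.
ΔG° = −nFE° = −(4)(96485)(+4.12) = -1,590,073 J = -1590.1 kJ/mol.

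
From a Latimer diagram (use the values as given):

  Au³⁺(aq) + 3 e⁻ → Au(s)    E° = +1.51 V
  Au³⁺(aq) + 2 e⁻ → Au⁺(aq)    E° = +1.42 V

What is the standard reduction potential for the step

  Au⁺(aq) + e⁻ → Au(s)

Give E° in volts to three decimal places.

+1.690 V

Sequential free energies add, so n₃E°₃ = n₁E°₁ + n₂E°₂.
With n₃ = 3, and the known step contributing 2×(+1.42) V, the unknown satisfies 1·E° = 3×(+1.51) − 2×(+1.42) = +1.690.
E° = +1.690 / 1 = +1.690 V.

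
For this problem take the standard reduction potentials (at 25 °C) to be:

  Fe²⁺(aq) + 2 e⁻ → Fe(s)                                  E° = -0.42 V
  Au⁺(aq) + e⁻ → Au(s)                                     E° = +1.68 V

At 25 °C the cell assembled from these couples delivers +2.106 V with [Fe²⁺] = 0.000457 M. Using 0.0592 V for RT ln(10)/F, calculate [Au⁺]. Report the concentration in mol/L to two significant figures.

Au⁺/Au is the cathode, Fe²⁺/Fe the anode: E°cell = +2.10 V, n = 2.
Overall reaction: 2 Au⁺(aq) + Fe(s) → 2 Au(s) + Fe²⁺(aq); Q = [Fe²⁺]^1/[Au⁺]^2.
From E = E° − (0.0592/n) log Q: log Q = (E° − E)·n/0.0592 = (+2.10 − (+2.106))·2/0.0592 = -0.2027.
So 2·log[Au⁺] = 1·log(0.000457) − log Q = -3.3401 − (-0.2027) = -3.1374; log[Au⁺] = -3.1374 / 2 = -1.5687; [Au⁺] = 10^(-1.5687) ≈ 0.027 M.

0.027 M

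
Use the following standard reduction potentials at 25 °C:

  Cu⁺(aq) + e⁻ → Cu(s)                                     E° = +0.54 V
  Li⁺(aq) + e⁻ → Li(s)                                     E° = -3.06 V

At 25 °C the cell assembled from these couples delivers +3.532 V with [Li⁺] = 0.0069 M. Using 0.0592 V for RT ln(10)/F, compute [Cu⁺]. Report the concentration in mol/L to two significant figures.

Cu⁺/Cu is the cathode, Li⁺/Li the anode: E°cell = +3.60 V, n = 1.
Overall reaction: Cu⁺(aq) + Li(s) → Cu(s) + Li⁺(aq); Q = [Li⁺]^1/[Cu⁺]^1.
From E = E° − (0.0592/n) log Q: log Q = (E° − E)·n/0.0592 = (+3.60 − (+3.532))·1/0.0592 = 1.1486.
So 1·log[Cu⁺] = 1·log(0.0069) − log Q = -2.1612 − (1.1486) = -3.3098; [Cu⁺] = 10^(-3.3098) ≈ 0.00049 M.

0.00049 M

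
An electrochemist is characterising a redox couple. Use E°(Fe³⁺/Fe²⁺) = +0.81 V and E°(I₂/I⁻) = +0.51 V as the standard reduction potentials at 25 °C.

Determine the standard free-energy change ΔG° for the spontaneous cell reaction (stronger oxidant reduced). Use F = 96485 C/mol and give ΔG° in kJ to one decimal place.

-57.9 kJ

Fe³⁺/Fe²⁺ (E° = +0.81 V) is the cathode; I₂/I⁻ (E° = +0.51 V) is the anode, so E°cell = +0.30 V.
Balancing electrons gives n = 2 (lcm of 1 and 2).
ΔG° = −nFE° = −(2)(96485)(+0.30) = -57,891 J = -57.9 kJ.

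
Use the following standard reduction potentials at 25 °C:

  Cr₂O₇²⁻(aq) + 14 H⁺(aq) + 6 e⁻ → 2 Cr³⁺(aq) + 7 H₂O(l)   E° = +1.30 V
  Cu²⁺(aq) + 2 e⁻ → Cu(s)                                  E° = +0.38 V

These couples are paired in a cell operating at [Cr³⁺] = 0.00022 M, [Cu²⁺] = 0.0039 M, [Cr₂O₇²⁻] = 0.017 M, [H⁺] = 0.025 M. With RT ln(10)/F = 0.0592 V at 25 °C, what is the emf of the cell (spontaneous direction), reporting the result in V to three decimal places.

+0.825 V

Cr₂O₇²⁻/Cr³⁺ is the cathode (higher E°), Cu²⁺/Cu the anode: E°cell = +1.30 − (+0.38) = +0.92 V, n = 6.
Overall: Cr₂O₇²⁻(aq) + 14 H⁺(aq) + 3 Cu(s) → 2 Cr³⁺(aq) + 7 H₂O(l) + 3 Cu²⁺(aq)
Q = [Cr³⁺]^2·[Cu²⁺]^3 / ([Cr₂O₇²⁻]·[H⁺]^14); log Q = 9.656.
E = E° − (0.0592/n) log Q = +0.92 − (0.0592/6)(9.656) = +0.825 V.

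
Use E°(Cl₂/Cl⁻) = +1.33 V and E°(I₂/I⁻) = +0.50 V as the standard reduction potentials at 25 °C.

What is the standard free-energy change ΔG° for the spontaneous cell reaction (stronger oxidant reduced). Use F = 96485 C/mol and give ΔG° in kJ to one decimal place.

Cl₂/Cl⁻ (E° = +1.33 V) is the cathode; I₂/I⁻ (E° = +0.50 V) is the anode, so E°cell = +0.83 V.
Balancing electrons gives n = 2 (lcm of 2 and 2).
ΔG° = −nFE° = −(2)(96485)(+0.83) = -160,165 J = -160.2 kJ.

-160.2 kJ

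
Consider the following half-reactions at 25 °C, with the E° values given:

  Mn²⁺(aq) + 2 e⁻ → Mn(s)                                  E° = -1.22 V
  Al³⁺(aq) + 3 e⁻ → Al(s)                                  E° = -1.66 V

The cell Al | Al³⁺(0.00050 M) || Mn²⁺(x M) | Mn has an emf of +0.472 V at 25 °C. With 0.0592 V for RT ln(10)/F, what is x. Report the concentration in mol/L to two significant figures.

0.076 M

Mn²⁺/Mn is the cathode, Al³⁺/Al the anode: E°cell = +0.44 V, n = 6.
Overall reaction: 3 Mn²⁺(aq) + 2 Al(s) → 3 Mn(s) + 2 Al³⁺(aq); Q = [Al³⁺]^2/[Mn²⁺]^3.
From E = E° − (0.0592/n) log Q: log Q = (E° − E)·n/0.0592 = (+0.44 − (+0.472))·6/0.0592 = -3.2432.
So 3·log[Mn²⁺] = 2·log(0.0005) − log Q = -6.6021 − (-3.2432) = -3.3589; log[Mn²⁺] = -3.3589 / 3 = -1.1196; [Mn²⁺] = 10^(-1.1196) ≈ 0.076 M.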